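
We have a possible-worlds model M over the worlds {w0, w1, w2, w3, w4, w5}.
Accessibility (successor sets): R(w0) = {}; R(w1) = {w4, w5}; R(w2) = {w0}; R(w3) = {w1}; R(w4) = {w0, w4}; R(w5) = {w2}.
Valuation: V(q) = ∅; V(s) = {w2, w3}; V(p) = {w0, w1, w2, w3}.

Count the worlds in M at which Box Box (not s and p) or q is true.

Let φ = Box Box (not s and p) or q. Evaluate φ at each world:
  w0 (successors ∅): φ is true.
  w1 (successors {w4, w5}): φ is false.
  w2 (successors {w0}): φ is true.
  w3 (successors {w1}): φ is false.
  w4 (successors {w0, w4}): φ is false.
  w5 (successors {w2}): φ is true.
For instance, at w5:
  At w5: Box Box (not s and p) is true, q is false, so Box Box (not s and p) or q is true.
    At w5: Box Box (not s and p) requires Box (not s and p) at every successor {w2}.
      At w2: Box (not s and p) is true.
    So Box Box (not s and p) is true at w5.
Satisfying worlds: {w0, w2, w5}

3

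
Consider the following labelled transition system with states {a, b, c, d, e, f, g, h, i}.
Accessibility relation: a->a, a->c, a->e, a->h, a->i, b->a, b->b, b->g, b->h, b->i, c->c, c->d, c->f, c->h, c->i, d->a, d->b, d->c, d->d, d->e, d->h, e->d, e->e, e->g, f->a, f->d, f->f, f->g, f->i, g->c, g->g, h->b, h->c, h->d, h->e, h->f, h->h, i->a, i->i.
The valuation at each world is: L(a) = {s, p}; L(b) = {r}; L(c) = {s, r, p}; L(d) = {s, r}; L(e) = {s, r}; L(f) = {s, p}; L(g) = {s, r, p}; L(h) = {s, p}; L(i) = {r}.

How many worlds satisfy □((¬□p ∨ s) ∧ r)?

2

Let φ = □((¬□p ∨ s) ∧ r). Evaluate φ at each world:
  a (successors {a, c, e, h, i}): φ is false.
  b (successors {a, b, g, h, i}): φ is false.
  c (successors {c, d, f, h, i}): φ is false.
  d (successors {a, b, c, d, e, h}): φ is false.
  e (successors {d, e, g}): φ is true.
  f (successors {a, d, f, g, i}): φ is false.
  g (successors {c, g}): φ is true.
  h (successors {b, c, d, e, f, h}): φ is false.
  i (successors {a, i}): φ is false.
For instance, at h:
  At h: □((¬□p ∨ s) ∧ r) requires (¬□p ∨ s) ∧ r at every successor {b, c, d, e, f, h}.
    (¬□p ∨ s) ∧ r fails at f, so □((¬□p ∨ s) ∧ r) is false at h.
      At f: ¬□p ∨ s is true, r is false, so (¬□p ∨ s) ∧ r is false.
Satisfying worlds: {e, g}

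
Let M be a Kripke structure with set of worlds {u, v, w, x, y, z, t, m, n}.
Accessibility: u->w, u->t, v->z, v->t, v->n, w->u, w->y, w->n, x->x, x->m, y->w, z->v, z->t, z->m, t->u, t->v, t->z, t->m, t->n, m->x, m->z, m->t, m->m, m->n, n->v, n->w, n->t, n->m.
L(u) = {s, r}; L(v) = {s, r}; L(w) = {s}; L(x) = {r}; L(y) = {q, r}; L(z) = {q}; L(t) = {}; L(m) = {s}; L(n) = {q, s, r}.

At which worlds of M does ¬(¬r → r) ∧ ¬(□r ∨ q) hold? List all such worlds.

t, m

Let φ = ¬(¬r → r) ∧ ¬(□r ∨ q). Evaluate φ at each world:
  u (successors {w, t}): φ is false.
  v (successors {z, t, n}): φ is false.
  w (successors {u, y, n}): φ is false.
  x (successors {x, m}): φ is false.
  y (successors {w}): φ is false.
  z (successors {v, t, m}): φ is false.
  t (successors {u, v, z, m, n}): φ is true.
  m (successors {x, z, t, m, n}): φ is true.
  n (successors {v, w, t, m}): φ is false.
For instance, at n:
  At n: ¬(¬r → r) is false, ¬(□r ∨ q) is false, so ¬(¬r → r) ∧ ¬(□r ∨ q) is false.
    At n: □r ∨ q is true, so ¬(□r ∨ q) is false.
      At n: □r is false, q is true, so □r ∨ q is true.
Satisfying worlds: {t, m}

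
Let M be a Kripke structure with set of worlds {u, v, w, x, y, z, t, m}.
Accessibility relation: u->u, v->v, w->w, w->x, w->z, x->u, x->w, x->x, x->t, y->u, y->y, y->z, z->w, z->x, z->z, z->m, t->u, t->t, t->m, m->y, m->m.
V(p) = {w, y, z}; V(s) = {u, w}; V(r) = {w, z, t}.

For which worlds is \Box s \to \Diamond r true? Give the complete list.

Recall that \Box ψ holds at a world iff ψ holds at every accessible world, and \Diamond ψ holds iff ψ holds at some accessible world.
Let φ = \Box s \to \Diamond r. Evaluate φ at each world:
  u (successors {u}): φ is false.
  v (successors {v}): φ is true.
  w (successors {w, x, z}): φ is true.
  x (successors {u, w, x, t}): φ is true.
  y (successors {u, y, z}): φ is true.
  z (successors {w, x, z, m}): φ is true.
  t (successors {u, t, m}): φ is true.
  m (successors {y, m}): φ is true.
For instance, at u:
  At u: \Box s is true, \Diamond r is false, so \Box s \to \Diamond r is false.
    At u: \Box s requires s at every successor {u}.
      At u: s is true.
    So \Box s is true at u.
    At u: \Diamond r requires r at some successor in {u}.
      At u: r is false.
    So \Diamond r is false at u.
Satisfying worlds: {v, w, x, y, z, t, m}

v, w, x, y, z, t, m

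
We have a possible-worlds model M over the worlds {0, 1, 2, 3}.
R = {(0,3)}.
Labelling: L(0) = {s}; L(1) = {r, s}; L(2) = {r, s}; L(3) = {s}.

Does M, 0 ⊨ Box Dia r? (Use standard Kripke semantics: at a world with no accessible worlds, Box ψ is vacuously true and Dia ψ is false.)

No

At 0: Box Dia r requires Dia r at every successor {3}.
  Dia r fails at 3, so Box Dia r is false at 0.
    At 3: no accessible worlds, so Dia r is false.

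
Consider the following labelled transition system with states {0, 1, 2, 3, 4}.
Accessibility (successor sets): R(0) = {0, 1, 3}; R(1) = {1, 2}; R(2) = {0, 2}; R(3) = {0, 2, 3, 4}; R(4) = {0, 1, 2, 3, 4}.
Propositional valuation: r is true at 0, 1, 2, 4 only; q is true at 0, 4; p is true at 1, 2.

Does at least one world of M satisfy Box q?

No

Let φ = Box q. Evaluate φ at each world:
  0 (successors {0, 1, 3}): φ is false.
  1 (successors {1, 2}): φ is false.
  2 (successors {0, 2}): φ is false.
  3 (successors {0, 2, 3, 4}): φ is false.
  4 (successors {0, 1, 2, 3, 4}): φ is false.
For instance, at 0:
  At 0: Box q requires q at every successor {0, 1, 3}.
    q fails at 1, so Box q is false at 0.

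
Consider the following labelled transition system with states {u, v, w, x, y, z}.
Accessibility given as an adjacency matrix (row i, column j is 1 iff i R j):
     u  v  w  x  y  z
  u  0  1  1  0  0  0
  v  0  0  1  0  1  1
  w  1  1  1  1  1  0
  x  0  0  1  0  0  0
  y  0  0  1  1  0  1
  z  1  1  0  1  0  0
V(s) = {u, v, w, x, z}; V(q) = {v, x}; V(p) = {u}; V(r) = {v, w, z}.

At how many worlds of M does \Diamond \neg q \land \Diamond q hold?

4

Recall that \Diamond ψ holds at a world iff ψ holds at some accessible world.
Let φ = \Diamond \neg q \land \Diamond q. Evaluate φ at each world:
  u (successors {v, w}): φ is true.
  v (successors {w, y, z}): φ is false.
  w (successors {u, v, w, x, y}): φ is true.
  x (successors {w}): φ is false.
  y (successors {w, x, z}): φ is true.
  z (successors {u, v, x}): φ is true.
For instance, at u:
  At u: \Diamond \neg q is true, \Diamond q is true, so \Diamond \neg q \land \Diamond q is true.
    At u: \Diamond \neg q requires \neg q at some successor in {v, w}.
      \neg q holds at w, so \Diamond \neg q is true at u.
    At u: \Diamond q requires q at some successor in {v, w}.
      q holds at v, so \Diamond q is true at u.
Satisfying worlds: {u, w, y, z}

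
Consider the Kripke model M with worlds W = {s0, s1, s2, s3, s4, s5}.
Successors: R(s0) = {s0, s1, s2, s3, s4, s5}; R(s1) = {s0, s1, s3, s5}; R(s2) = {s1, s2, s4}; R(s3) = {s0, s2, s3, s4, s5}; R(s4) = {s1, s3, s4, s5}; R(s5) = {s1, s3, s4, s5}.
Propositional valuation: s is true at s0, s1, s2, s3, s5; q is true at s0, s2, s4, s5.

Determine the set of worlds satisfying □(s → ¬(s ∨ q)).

Let φ = □(s → ¬(s ∨ q)). Evaluate φ at each world:
  s0 (successors {s0, s1, s2, s3, s4, s5}): φ is false.
  s1 (successors {s0, s1, s3, s5}): φ is false.
  s2 (successors {s1, s2, s4}): φ is false.
  s3 (successors {s0, s2, s3, s4, s5}): φ is false.
  s4 (successors {s1, s3, s4, s5}): φ is false.
  s5 (successors {s1, s3, s4, s5}): φ is false.
For instance, at s2:
  At s2: □(s → ¬(s ∨ q)) requires s → ¬(s ∨ q) at every successor {s1, s2, s4}.
    s → ¬(s ∨ q) fails at s1, so □(s → ¬(s ∨ q)) is false at s2.
Satisfying worlds: none.

none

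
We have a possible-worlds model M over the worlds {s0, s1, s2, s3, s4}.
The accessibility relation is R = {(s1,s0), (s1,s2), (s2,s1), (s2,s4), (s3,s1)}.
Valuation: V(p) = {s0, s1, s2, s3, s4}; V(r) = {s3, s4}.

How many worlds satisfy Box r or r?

3

Let φ = Box r or r. Evaluate φ at each world:
  s0 (successors ∅): φ is true.
  s1 (successors {s0, s2}): φ is false.
  s2 (successors {s1, s4}): φ is false.
  s3 (successors {s1}): φ is true.
  s4 (successors ∅): φ is true.
For instance, at s1:
  At s1: Box r is false, r is false, so Box r or r is false.
    At s1: Box r requires r at every successor {s0, s2}.
      r fails at s0, so Box r is false at s1.
Satisfying worlds: {s0, s3, s4}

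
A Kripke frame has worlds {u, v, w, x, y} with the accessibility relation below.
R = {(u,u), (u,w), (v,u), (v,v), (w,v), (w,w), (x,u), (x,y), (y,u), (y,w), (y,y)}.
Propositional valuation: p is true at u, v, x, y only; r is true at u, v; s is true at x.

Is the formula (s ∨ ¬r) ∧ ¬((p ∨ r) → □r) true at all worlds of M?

Recall that □ψ holds at a world iff ψ holds at every accessible world, and ◇ψ holds iff ψ holds at some accessible world.
Let φ = (s ∨ ¬r) ∧ ¬((p ∨ r) → □r). Evaluate φ at each world:
  u (successors {u, w}): φ is false.
  v (successors {u, v}): φ is false.
  w (successors {v, w}): φ is false.
  x (successors {u, y}): φ is true.
  y (successors {u, w, y}): φ is true.
Detail at u (counterexample):
  At u: s ∨ ¬r is false, ¬((p ∨ r) → □r) is true, so (s ∨ ¬r) ∧ ¬((p ∨ r) → □r) is false.
    At u: (p ∨ r) → □r is false, so ¬((p ∨ r) → □r) is true.
      At u: p ∨ r is true, □r is false, so (p ∨ r) → □r is false.

No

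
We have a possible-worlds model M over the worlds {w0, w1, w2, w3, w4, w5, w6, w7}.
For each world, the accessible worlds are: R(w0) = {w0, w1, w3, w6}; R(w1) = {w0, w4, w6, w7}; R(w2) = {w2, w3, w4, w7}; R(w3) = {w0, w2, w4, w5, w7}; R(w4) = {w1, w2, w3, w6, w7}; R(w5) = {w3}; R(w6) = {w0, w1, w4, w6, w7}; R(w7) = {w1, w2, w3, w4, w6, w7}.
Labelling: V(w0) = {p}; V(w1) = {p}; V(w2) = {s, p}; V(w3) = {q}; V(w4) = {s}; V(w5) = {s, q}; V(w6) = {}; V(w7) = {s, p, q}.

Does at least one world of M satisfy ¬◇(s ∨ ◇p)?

Let φ = ¬◇(s ∨ ◇p). Evaluate φ at each world:
  w0 (successors {w0, w1, w3, w6}): φ is false.
  w1 (successors {w0, w4, w6, w7}): φ is false.
  w2 (successors {w2, w3, w4, w7}): φ is false.
  w3 (successors {w0, w2, w4, w5, w7}): φ is false.
  w4 (successors {w1, w2, w3, w6, w7}): φ is false.
  w5 (successors {w3}): φ is false.
  w6 (successors {w0, w1, w4, w6, w7}): φ is false.
  w7 (successors {w1, w2, w3, w4, w6, w7}): φ is false.
For instance, at w6:
  At w6: ◇(s ∨ ◇p) is true, so ¬◇(s ∨ ◇p) is false.
    At w6: ◇(s ∨ ◇p) requires s ∨ ◇p at some successor in {w0, w1, w4, w6, w7}.
      s ∨ ◇p holds at w0, so ◇(s ∨ ◇p) is true at w6.

No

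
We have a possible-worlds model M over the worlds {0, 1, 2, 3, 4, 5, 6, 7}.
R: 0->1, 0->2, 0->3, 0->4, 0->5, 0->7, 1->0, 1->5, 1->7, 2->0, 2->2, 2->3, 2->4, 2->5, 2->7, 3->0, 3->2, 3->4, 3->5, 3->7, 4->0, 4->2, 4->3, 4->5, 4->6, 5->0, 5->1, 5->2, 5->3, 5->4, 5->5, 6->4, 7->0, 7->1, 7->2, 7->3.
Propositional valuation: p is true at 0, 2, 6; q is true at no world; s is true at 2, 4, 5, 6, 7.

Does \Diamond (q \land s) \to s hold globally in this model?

Let φ = \Diamond (q \land s) \to s. Evaluate φ at each world:
  0 (successors {1, 2, 3, 4, 5, 7}): φ is true.
  1 (successors {0, 5, 7}): φ is true.
  2 (successors {0, 2, 3, 4, 5, 7}): φ is true.
  3 (successors {0, 2, 4, 5, 7}): φ is true.
  4 (successors {0, 2, 3, 5, 6}): φ is true.
  5 (successors {0, 1, 2, 3, 4, 5}): φ is true.
  6 (successors {4}): φ is true.
  7 (successors {0, 1, 2, 3}): φ is true.
For instance, at 0:
  At 0: \Diamond (q \land s) is false, s is false, so \Diamond (q \land s) \to s is true.
    At 0: \Diamond (q \land s) requires q \land s at some successor in {1, 2, 3, 4, 5, 7}.
      At 1: q \land s is false.
      At 2: q \land s is false.
      At 3: q \land s is false.
      At 4: q \land s is false.
      At 5: q \land s is false.
      At 7: q \land s is false.
    So \Diamond (q \land s) is false at 0.

Yes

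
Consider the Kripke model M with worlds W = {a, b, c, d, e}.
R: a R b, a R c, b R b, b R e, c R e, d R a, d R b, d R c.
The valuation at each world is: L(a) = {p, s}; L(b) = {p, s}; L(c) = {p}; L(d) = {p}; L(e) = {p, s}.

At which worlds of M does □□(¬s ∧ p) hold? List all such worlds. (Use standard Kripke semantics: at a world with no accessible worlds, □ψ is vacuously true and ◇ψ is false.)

c, e

Let φ = □□(¬s ∧ p). Evaluate φ at each world:
  a (successors {b, c}): φ is false.
  b (successors {b, e}): φ is false.
  c (successors {e}): φ is true.
  d (successors {a, b, c}): φ is false.
  e (successors ∅): φ is true.
For instance, at c:
  At c: □□(¬s ∧ p) requires □(¬s ∧ p) at every successor {e}.
      At e: no accessible worlds, so □(¬s ∧ p) holds vacuously.
  So □□(¬s ∧ p) is true at c.
Satisfying worlds: {c, e}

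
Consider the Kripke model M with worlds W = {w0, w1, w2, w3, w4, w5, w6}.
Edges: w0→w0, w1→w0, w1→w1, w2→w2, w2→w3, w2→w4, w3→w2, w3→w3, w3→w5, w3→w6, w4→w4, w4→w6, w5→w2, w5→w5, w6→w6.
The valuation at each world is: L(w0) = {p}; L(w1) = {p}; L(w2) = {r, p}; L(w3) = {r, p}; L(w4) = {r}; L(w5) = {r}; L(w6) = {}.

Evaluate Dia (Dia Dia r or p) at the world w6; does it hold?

At w6: Dia (Dia Dia r or p) requires Dia Dia r or p at some successor in {w6}.
  At w6: Dia Dia r or p is false.
So Dia (Dia Dia r or p) is false at w6.

No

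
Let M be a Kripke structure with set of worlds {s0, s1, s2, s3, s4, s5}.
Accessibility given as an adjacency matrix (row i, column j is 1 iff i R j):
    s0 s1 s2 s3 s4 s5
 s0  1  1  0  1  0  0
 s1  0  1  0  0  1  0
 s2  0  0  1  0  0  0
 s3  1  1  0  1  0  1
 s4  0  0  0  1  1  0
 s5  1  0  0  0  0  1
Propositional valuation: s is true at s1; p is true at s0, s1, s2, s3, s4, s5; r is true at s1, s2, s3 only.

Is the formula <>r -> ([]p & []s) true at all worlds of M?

No

Let φ = <>r -> ([]p & []s). Evaluate φ at each world:
  s0 (successors {s0, s1, s3}): φ is false.
  s1 (successors {s1, s4}): φ is false.
  s2 (successors {s2}): φ is false.
  s3 (successors {s0, s1, s3, s5}): φ is false.
  s4 (successors {s3, s4}): φ is false.
  s5 (successors {s0, s5}): φ is true.
Detail at s0 (counterexample):
  At s0: <>r is true, []p & []s is false, so <>r -> ([]p & []s) is false.
    At s0: <>r requires r at some successor in {s0, s1, s3}.
      r holds at s1, so <>r is true at s0.
    At s0: []p is true, []s is false, so []p & []s is false.
      At s0: []p requires p at every successor {s0, s1, s3}.
        At s0: p is true.
        At s1: p is true.
        At s3: p is true.
      So []p is true at s0.
      At s0: []s requires s at every successor {s0, s1, s3}.
        s fails at s0, so []s is false at s0.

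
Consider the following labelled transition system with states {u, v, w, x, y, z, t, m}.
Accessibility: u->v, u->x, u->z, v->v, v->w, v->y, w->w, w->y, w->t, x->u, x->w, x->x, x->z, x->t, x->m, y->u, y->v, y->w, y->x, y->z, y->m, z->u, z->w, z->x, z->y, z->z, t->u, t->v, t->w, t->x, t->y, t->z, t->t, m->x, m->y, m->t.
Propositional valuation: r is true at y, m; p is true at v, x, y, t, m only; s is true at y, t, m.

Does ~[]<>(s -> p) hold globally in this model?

Let φ = ~[]<>(s -> p). Evaluate φ at each world:
  u (successors {v, x, z}): φ is false.
  v (successors {v, w, y}): φ is false.
  w (successors {w, y, t}): φ is false.
  x (successors {u, w, x, z, t, m}): φ is false.
  y (successors {u, v, w, x, z, m}): φ is false.
  z (successors {u, w, x, y, z}): φ is false.
  t (successors {u, v, w, x, y, z, t}): φ is false.
  m (successors {x, y, t}): φ is false.
Detail at u (counterexample):
  At u: []<>(s -> p) is true, so ~[]<>(s -> p) is false.
    At u: []<>(s -> p) requires <>(s -> p) at every successor {v, x, z}.
      At v: <>(s -> p) is true.
      At x: <>(s -> p) is true.
      At z: <>(s -> p) is true.
    So []<>(s -> p) is true at u.

No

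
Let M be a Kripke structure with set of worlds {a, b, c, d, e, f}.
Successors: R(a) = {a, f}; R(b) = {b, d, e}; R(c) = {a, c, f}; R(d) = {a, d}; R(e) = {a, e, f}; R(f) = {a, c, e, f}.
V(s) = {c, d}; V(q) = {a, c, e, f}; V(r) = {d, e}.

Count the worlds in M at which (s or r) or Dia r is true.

5

Let φ = (s or r) or Dia r. Evaluate φ at each world:
  a (successors {a, f}): φ is false.
  b (successors {b, d, e}): φ is true.
  c (successors {a, c, f}): φ is true.
  d (successors {a, d}): φ is true.
  e (successors {a, e, f}): φ is true.
  f (successors {a, c, e, f}): φ is true.
For instance, at d:
  At d: s or r is true, Dia r is true, so (s or r) or Dia r is true.
    At d: Dia r requires r at some successor in {a, d}.
      r holds at d, so Dia r is true at d.
Satisfying worlds: {b, c, d, e, f}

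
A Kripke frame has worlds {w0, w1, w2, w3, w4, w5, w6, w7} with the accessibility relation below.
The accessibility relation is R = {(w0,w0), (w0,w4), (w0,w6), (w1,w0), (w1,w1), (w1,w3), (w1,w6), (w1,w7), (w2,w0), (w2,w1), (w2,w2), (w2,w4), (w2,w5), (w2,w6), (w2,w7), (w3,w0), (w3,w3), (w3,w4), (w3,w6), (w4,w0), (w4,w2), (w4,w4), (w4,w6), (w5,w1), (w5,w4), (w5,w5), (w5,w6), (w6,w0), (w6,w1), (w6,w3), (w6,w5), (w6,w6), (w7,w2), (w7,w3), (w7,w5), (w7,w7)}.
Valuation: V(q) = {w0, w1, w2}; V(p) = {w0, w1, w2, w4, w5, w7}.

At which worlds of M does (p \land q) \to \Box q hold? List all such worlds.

w3, w4, w5, w6, w7

Let φ = (p \land q) \to \Box q. Evaluate φ at each world:
  w0 (successors {w0, w4, w6}): φ is false.
  w1 (successors {w0, w1, w3, w6, w7}): φ is false.
  w2 (successors {w0, w1, w2, w4, w5, w6, w7}): φ is false.
  w3 (successors {w0, w3, w4, w6}): φ is true.
  w4 (successors {w0, w2, w4, w6}): φ is true.
  w5 (successors {w1, w4, w5, w6}): φ is true.
  w6 (successors {w0, w1, w3, w5, w6}): φ is true.
  w7 (successors {w2, w3, w5, w7}): φ is true.
For instance, at w4:
  At w4: p \land q is false, \Box q is false, so (p \land q) \to \Box q is true.
    At w4: \Box q requires q at every successor {w0, w2, w4, w6}.
      q fails at w4, so \Box q is false at w4.
Satisfying worlds: {w3, w4, w5, w6, w7}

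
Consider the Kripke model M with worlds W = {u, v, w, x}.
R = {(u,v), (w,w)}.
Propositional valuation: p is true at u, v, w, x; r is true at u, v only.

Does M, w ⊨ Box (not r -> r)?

At w: Box (not r -> r) requires not r -> r at every successor {w}.
  not r -> r fails at w, so Box (not r -> r) is false at w.

No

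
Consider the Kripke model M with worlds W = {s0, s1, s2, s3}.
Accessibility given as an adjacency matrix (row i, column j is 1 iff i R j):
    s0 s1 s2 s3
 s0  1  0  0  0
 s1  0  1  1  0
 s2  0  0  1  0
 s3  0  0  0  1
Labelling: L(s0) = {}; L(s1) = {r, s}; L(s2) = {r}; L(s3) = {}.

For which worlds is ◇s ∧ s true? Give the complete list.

Let φ = ◇s ∧ s. Evaluate φ at each world:
  s0 (successors {s0}): φ is false.
  s1 (successors {s1, s2}): φ is true.
  s2 (successors {s2}): φ is false.
  s3 (successors {s3}): φ is false.
For instance, at s0:
  At s0: ◇s is false, s is false, so ◇s ∧ s is false.
    At s0: ◇s requires s at some successor in {s0}.
      At s0: s is false.
    So ◇s is false at s0.
Satisfying worlds: {s1}

s1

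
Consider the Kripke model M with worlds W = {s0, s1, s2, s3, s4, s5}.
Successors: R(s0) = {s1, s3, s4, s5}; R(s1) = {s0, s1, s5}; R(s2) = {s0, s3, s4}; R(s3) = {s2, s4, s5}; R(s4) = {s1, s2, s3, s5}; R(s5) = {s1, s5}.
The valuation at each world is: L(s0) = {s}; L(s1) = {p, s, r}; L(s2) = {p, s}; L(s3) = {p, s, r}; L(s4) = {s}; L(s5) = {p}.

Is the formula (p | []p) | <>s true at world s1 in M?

Recall that []ψ holds at a world iff ψ holds at every accessible world, and <>ψ holds iff ψ holds at some accessible world.
At s1: p | []p is true, <>s is true, so (p | []p) | <>s is true.
  At s1: p is true, []p is false, so p | []p is true.
    At s1: []p requires p at every successor {s0, s1, s5}.
      p fails at s0, so []p is false at s1.
  At s1: <>s requires s at some successor in {s0, s1, s5}.
    s holds at s0, so <>s is true at s1.

Yes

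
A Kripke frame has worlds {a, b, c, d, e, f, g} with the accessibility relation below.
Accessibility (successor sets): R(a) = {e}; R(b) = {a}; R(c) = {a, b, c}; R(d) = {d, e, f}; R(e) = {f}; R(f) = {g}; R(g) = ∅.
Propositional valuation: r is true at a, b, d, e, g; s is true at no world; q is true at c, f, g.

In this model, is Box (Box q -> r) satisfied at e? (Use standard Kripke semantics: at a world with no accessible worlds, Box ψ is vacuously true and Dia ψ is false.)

At e: Box (Box q -> r) requires Box q -> r at every successor {f}.
  Box q -> r fails at f, so Box (Box q -> r) is false at e.
    At f: Box q is true, r is false, so Box q -> r is false.
      At f: Box q requires q at every successor {g}.
        At g: q is true.
      So Box q is true at f.

No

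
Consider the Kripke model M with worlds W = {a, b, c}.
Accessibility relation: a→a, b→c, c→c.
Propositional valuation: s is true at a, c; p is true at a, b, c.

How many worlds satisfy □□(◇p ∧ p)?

Recall that □ψ holds at a world iff ψ holds at every accessible world, and ◇ψ holds iff ψ holds at some accessible world.
Let φ = □□(◇p ∧ p). Evaluate φ at each world:
  a (successors {a}): φ is true.
  b (successors {c}): φ is true.
  c (successors {c}): φ is true.
For instance, at a:
  At a: □□(◇p ∧ p) requires □(◇p ∧ p) at every successor {a}.
      At a: □(◇p ∧ p) requires ◇p ∧ p at every successor {a}.
        At a: ◇p ∧ p is true.
      So □(◇p ∧ p) is true at a.
  So □□(◇p ∧ p) is true at a.
Satisfying worlds: {a, b, c}

3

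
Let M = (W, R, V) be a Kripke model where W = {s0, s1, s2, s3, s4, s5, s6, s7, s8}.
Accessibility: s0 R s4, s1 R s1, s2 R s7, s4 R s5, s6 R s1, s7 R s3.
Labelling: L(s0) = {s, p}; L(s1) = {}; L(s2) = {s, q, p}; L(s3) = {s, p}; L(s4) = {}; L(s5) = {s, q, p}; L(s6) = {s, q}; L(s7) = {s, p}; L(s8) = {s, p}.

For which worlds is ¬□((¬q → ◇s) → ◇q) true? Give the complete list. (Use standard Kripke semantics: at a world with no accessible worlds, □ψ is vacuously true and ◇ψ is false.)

s2, s4

Let φ = ¬□((¬q → ◇s) → ◇q). Evaluate φ at each world:
  s0 (successors {s4}): φ is false.
  s1 (successors {s1}): φ is false.
  s2 (successors {s7}): φ is true.
  s3 (successors ∅): φ is false.
  s4 (successors {s5}): φ is true.
  s5 (successors ∅): φ is false.
  s6 (successors {s1}): φ is false.
  s7 (successors {s3}): φ is false.
  s8 (successors ∅): φ is false.
For instance, at s6:
  At s6: □((¬q → ◇s) → ◇q) is true, so ¬□((¬q → ◇s) → ◇q) is false.
    At s6: □((¬q → ◇s) → ◇q) requires (¬q → ◇s) → ◇q at every successor {s1}.
      At s1: (¬q → ◇s) → ◇q is true.
    So □((¬q → ◇s) → ◇q) is true at s6.
Satisfying worlds: {s2, s4}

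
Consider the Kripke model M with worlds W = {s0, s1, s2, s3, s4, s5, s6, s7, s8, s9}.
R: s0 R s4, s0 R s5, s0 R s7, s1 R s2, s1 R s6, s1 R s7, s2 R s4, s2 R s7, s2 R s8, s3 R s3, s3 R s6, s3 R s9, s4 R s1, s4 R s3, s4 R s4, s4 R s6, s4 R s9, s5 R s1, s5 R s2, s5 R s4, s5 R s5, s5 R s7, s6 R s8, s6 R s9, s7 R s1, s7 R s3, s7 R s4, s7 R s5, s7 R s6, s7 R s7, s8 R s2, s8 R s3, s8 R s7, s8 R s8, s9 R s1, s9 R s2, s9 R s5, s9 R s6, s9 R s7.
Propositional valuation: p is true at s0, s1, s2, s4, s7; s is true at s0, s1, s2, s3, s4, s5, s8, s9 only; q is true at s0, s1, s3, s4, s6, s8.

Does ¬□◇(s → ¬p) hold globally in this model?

No

Let φ = ¬□◇(s → ¬p). Evaluate φ at each world:
  s0 (successors {s4, s5, s7}): φ is false.
  s1 (successors {s2, s6, s7}): φ is false.
  s2 (successors {s4, s7, s8}): φ is false.
  s3 (successors {s3, s6, s9}): φ is false.
  s4 (successors {s1, s3, s4, s6, s9}): φ is false.
  s5 (successors {s1, s2, s4, s5, s7}): φ is false.
  s6 (successors {s8, s9}): φ is false.
  s7 (successors {s1, s3, s4, s5, s6, s7}): φ is false.
  s8 (successors {s2, s3, s7, s8}): φ is false.
  s9 (successors {s1, s2, s5, s6, s7}): φ is false.
Detail at s0 (counterexample):
  At s0: □◇(s → ¬p) is true, so ¬□◇(s → ¬p) is false.
    At s0: □◇(s → ¬p) requires ◇(s → ¬p) at every successor {s4, s5, s7}.
      At s4: ◇(s → ¬p) is true.
      At s5: ◇(s → ¬p) is true.
      At s7: ◇(s → ¬p) is true.
    So □◇(s → ¬p) is true at s0.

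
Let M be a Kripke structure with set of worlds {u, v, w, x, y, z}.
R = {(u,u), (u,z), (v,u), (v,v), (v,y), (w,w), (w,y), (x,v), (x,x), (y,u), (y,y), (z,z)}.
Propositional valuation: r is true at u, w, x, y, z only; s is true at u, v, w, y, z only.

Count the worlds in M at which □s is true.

Let φ = □s. Evaluate φ at each world:
  u (successors {u, z}): φ is true.
  v (successors {u, v, y}): φ is true.
  w (successors {w, y}): φ is true.
  x (successors {v, x}): φ is false.
  y (successors {u, y}): φ is true.
  z (successors {z}): φ is true.
For instance, at x:
  At x: □s requires s at every successor {v, x}.
    s fails at x, so □s is false at x.
Satisfying worlds: {u, v, w, y, z}

5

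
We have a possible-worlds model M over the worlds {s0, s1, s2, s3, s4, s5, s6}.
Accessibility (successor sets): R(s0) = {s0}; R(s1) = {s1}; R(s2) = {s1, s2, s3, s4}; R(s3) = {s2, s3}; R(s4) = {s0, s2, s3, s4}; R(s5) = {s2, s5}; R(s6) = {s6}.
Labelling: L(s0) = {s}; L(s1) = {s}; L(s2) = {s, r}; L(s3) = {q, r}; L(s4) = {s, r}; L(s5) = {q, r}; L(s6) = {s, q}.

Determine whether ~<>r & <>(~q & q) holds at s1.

Recall that <>ψ holds at a world iff ψ holds at some accessible world.
At s1: ~<>r is true, <>(~q & q) is false, so ~<>r & <>(~q & q) is false.
  At s1: <>r is false, so ~<>r is true.
    At s1: <>r requires r at some successor in {s1}.
      At s1: r is false.
    So <>r is false at s1.
  At s1: <>(~q & q) requires ~q & q at some successor in {s1}.
    At s1: ~q & q is false.
  So <>(~q & q) is false at s1.

No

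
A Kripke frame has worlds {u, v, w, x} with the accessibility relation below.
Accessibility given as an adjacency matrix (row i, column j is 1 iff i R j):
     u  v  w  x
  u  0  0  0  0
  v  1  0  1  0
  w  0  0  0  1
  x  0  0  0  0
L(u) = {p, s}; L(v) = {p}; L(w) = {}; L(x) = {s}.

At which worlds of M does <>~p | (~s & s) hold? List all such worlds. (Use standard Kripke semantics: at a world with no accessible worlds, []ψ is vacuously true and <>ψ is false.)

v, w

Let φ = <>~p | (~s & s). Evaluate φ at each world:
  u (successors ∅): φ is false.
  v (successors {u, w}): φ is true.
  w (successors {x}): φ is true.
  x (successors ∅): φ is false.
For instance, at w:
  At w: <>~p is true, ~s & s is false, so <>~p | (~s & s) is true.
    At w: <>~p requires ~p at some successor in {x}.
      ~p holds at x, so <>~p is true at w.
Satisfying worlds: {v, w}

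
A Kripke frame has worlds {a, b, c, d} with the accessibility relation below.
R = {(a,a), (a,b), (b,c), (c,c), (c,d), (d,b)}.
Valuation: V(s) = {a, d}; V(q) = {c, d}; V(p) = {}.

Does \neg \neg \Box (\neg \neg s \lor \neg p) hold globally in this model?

Yes

Let φ = \neg \neg \Box (\neg \neg s \lor \neg p). Evaluate φ at each world:
  a (successors {a, b}): φ is true.
  b (successors {c}): φ is true.
  c (successors {c, d}): φ is true.
  d (successors {b}): φ is true.
For instance, at a:
  At a: \neg \Box (\neg \neg s \lor \neg p) is false, so \neg \neg \Box (\neg \neg s \lor \neg p) is true.
    At a: \Box (\neg \neg s \lor \neg p) is true, so \neg \Box (\neg \neg s \lor \neg p) is false.
      At a: \Box (\neg \neg s \lor \neg p) requires \neg \neg s \lor \neg p at every successor {a, b}.
        At a: \neg \neg s \lor \neg p is true.
        At b: \neg \neg s \lor \neg p is true.
      So \Box (\neg \neg s \lor \neg p) is true at a.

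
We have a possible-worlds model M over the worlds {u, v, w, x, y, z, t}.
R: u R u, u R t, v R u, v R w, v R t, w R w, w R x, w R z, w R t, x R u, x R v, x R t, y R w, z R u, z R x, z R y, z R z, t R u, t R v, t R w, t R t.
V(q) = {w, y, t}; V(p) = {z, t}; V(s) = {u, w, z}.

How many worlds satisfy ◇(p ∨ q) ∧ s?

Recall that ◇ψ holds at a world iff ψ holds at some accessible world.
Let φ = ◇(p ∨ q) ∧ s. Evaluate φ at each world:
  u (successors {u, t}): φ is true.
  v (successors {u, w, t}): φ is false.
  w (successors {w, x, z, t}): φ is true.
  x (successors {u, v, t}): φ is false.
  y (successors {w}): φ is false.
  z (successors {u, x, y, z}): φ is true.
  t (successors {u, v, w, t}): φ is false.
For instance, at y:
  At y: ◇(p ∨ q) is true, s is false, so ◇(p ∨ q) ∧ s is false.
    At y: ◇(p ∨ q) requires p ∨ q at some successor in {w}.
      p ∨ q holds at w, so ◇(p ∨ q) is true at y.
Satisfying worlds: {u, w, z}

3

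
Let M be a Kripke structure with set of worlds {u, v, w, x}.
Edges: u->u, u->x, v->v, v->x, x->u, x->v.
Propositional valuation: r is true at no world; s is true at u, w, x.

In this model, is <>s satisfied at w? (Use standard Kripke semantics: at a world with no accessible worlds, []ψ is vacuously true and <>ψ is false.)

No

At w: no accessible worlds, so <>s is false.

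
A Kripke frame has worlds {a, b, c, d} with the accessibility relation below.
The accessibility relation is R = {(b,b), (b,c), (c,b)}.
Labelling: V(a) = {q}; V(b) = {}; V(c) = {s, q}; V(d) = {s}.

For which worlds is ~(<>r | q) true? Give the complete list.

Recall that <>ψ holds at a world iff ψ holds at some accessible world.
Let φ = ~(<>r | q). Evaluate φ at each world:
  a (successors ∅): φ is false.
  b (successors {b, c}): φ is true.
  c (successors {b}): φ is false.
  d (successors ∅): φ is true.
For instance, at b:
  At b: <>r | q is false, so ~(<>r | q) is true.
    At b: <>r is false, q is false, so <>r | q is false.
      At b: <>r requires r at some successor in {b, c}.
        At b: r is false.
        At c: r is false.
      So <>r is false at b.
Satisfying worlds: {b, d}

b, d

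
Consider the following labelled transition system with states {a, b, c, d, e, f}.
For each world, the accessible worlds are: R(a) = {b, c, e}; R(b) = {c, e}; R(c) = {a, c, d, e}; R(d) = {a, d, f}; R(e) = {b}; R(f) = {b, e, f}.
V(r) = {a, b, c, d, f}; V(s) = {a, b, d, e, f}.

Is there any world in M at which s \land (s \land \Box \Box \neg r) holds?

No

Let φ = s \land (s \land \Box \Box \neg r). Evaluate φ at each world:
  a (successors {b, c, e}): φ is false.
  b (successors {c, e}): φ is false.
  c (successors {a, c, d, e}): φ is false.
  d (successors {a, d, f}): φ is false.
  e (successors {b}): φ is false.
  f (successors {b, e, f}): φ is false.
For instance, at f:
  At f: s is true, s \land \Box \Box \neg r is false, so s \land (s \land \Box \Box \neg r) is false.
    At f: s is true, \Box \Box \neg r is false, so s \land \Box \Box \neg r is false.
      At f: \Box \Box \neg r requires \Box \neg r at every successor {b, e, f}.
        \Box \neg r fails at b, so \Box \Box \neg r is false at f.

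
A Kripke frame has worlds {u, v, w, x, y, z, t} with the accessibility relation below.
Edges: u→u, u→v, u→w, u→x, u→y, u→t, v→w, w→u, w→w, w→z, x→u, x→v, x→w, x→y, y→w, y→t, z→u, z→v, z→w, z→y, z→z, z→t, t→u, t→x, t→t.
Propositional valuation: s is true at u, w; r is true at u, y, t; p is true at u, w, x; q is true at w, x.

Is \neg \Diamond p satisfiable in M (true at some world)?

Let φ = \neg \Diamond p. Evaluate φ at each world:
  u (successors {u, v, w, x, y, t}): φ is false.
  v (successors {w}): φ is false.
  w (successors {u, w, z}): φ is false.
  x (successors {u, v, w, y}): φ is false.
  y (successors {w, t}): φ is false.
  z (successors {u, v, w, y, z, t}): φ is false.
  t (successors {u, x, t}): φ is false.
For instance, at v:
  At v: \Diamond p is true, so \neg \Diamond p is false.
    At v: \Diamond p requires p at some successor in {w}.
      p holds at w, so \Diamond p is true at v.

No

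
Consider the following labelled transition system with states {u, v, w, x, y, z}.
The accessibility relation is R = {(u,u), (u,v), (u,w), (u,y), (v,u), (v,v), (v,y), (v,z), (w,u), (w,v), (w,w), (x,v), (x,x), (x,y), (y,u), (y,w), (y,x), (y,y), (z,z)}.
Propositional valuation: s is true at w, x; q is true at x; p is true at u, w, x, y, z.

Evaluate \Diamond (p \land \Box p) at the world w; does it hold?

At w: \Diamond (p \land \Box p) requires p \land \Box p at some successor in {u, v, w}.
  At u: p \land \Box p is false.
  At v: p \land \Box p is false.
  At w: p \land \Box p is false.
So \Diamond (p \land \Box p) is false at w.

No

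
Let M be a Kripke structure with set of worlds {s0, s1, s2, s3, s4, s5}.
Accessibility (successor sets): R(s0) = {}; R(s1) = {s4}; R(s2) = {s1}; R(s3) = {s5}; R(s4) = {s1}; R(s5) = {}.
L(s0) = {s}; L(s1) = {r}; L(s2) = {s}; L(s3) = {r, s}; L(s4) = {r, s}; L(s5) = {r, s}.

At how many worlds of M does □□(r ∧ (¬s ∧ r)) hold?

4

Let φ = □□(r ∧ (¬s ∧ r)). Evaluate φ at each world:
  s0 (successors ∅): φ is true.
  s1 (successors {s4}): φ is true.
  s2 (successors {s1}): φ is false.
  s3 (successors {s5}): φ is true.
  s4 (successors {s1}): φ is false.
  s5 (successors ∅): φ is true.
For instance, at s2:
  At s2: □□(r ∧ (¬s ∧ r)) requires □(r ∧ (¬s ∧ r)) at every successor {s1}.
    □(r ∧ (¬s ∧ r)) fails at s1, so □□(r ∧ (¬s ∧ r)) is false at s2.
      At s1: □(r ∧ (¬s ∧ r)) requires r ∧ (¬s ∧ r) at every successor {s4}.
        r ∧ (¬s ∧ r) fails at s4, so □(r ∧ (¬s ∧ r)) is false at s1.
Satisfying worlds: {s0, s1, s3, s5}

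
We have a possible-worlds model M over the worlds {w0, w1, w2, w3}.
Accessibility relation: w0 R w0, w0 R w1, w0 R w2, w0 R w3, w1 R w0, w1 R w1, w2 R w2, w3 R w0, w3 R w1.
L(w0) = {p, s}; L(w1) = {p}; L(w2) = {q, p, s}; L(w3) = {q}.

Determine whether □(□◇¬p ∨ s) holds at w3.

No

At w3: □(□◇¬p ∨ s) requires □◇¬p ∨ s at every successor {w0, w1}.
  □◇¬p ∨ s fails at w1, so □(□◇¬p ∨ s) is false at w3.
    At w1: □◇¬p is false, s is false, so □◇¬p ∨ s is false.
      At w1: □◇¬p requires ◇¬p at every successor {w0, w1}.
        ◇¬p fails at w1, so □◇¬p is false at w1.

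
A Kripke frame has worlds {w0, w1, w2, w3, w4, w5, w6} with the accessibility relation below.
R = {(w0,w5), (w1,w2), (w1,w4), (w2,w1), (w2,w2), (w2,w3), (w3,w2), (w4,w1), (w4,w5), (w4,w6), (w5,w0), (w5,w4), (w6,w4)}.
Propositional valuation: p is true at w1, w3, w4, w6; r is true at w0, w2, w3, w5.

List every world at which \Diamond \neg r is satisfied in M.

Let φ = \Diamond \neg r. Evaluate φ at each world:
  w0 (successors {w5}): φ is false.
  w1 (successors {w2, w4}): φ is true.
  w2 (successors {w1, w2, w3}): φ is true.
  w3 (successors {w2}): φ is false.
  w4 (successors {w1, w5, w6}): φ is true.
  w5 (successors {w0, w4}): φ is true.
  w6 (successors {w4}): φ is true.
For instance, at w3:
  At w3: \Diamond \neg r requires \neg r at some successor in {w2}.
    At w2: \neg r is false.
  So \Diamond \neg r is false at w3.
Satisfying worlds: {w1, w2, w4, w5, w6}

w1, w2, w4, w5, w6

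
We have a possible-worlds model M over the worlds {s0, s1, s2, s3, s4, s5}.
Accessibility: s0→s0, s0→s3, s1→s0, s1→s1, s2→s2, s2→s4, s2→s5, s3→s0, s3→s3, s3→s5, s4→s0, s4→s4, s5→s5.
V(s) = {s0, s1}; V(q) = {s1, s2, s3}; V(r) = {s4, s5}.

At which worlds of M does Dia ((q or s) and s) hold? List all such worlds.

s0, s1, s3, s4

Recall that Dia ψ holds at a world iff ψ holds at some accessible world.
Let φ = Dia ((q or s) and s). Evaluate φ at each world:
  s0 (successors {s0, s3}): φ is true.
  s1 (successors {s0, s1}): φ is true.
  s2 (successors {s2, s4, s5}): φ is false.
  s3 (successors {s0, s3, s5}): φ is true.
  s4 (successors {s0, s4}): φ is true.
  s5 (successors {s5}): φ is false.
For instance, at s3:
  At s3: Dia ((q or s) and s) requires (q or s) and s at some successor in {s0, s3, s5}.
    (q or s) and s holds at s0, so Dia ((q or s) and s) is true at s3.
Satisfying worlds: {s0, s1, s3, s4}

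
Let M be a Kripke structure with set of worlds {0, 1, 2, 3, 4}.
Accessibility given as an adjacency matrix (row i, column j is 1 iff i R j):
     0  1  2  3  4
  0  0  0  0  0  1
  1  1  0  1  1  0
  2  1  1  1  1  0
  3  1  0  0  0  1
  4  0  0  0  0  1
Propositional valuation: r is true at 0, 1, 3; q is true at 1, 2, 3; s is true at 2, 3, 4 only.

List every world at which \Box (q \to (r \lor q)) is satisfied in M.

Let φ = \Box (q \to (r \lor q)). Evaluate φ at each world:
  0 (successors {4}): φ is true.
  1 (successors {0, 2, 3}): φ is true.
  2 (successors {0, 1, 2, 3}): φ is true.
  3 (successors {0, 4}): φ is true.
  4 (successors {4}): φ is true.
For instance, at 0:
  At 0: \Box (q \to (r \lor q)) requires q \to (r \lor q) at every successor {4}.
    At 4: q \to (r \lor q) is true.
  So \Box (q \to (r \lor q)) is true at 0.
Satisfying worlds: {0, 1, 2, 3, 4}

0, 1, 2, 3, 4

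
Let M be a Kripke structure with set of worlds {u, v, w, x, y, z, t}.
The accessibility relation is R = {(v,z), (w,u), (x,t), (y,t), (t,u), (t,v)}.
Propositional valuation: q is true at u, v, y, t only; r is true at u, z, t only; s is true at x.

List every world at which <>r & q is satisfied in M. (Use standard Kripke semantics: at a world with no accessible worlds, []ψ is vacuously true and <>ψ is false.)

v, y, t

Recall that <>ψ holds at a world iff ψ holds at some accessible world.
Let φ = <>r & q. Evaluate φ at each world:
  u (successors ∅): φ is false.
  v (successors {z}): φ is true.
  w (successors {u}): φ is false.
  x (successors {t}): φ is false.
  y (successors {t}): φ is true.
  z (successors ∅): φ is false.
  t (successors {u, v}): φ is true.
For instance, at x:
  At x: <>r is true, q is false, so <>r & q is false.
    At x: <>r requires r at some successor in {t}.
      r holds at t, so <>r is true at x.
Satisfying worlds: {v, y, t}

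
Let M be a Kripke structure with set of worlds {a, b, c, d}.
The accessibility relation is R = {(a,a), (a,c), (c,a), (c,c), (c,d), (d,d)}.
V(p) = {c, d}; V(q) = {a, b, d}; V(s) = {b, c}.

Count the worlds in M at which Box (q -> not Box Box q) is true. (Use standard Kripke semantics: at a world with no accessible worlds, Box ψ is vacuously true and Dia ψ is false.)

2

Let φ = Box (q -> not Box Box q). Evaluate φ at each world:
  a (successors {a, c}): φ is true.
  b (successors ∅): φ is true.
  c (successors {a, c, d}): φ is false.
  d (successors {d}): φ is false.
For instance, at c:
  At c: Box (q -> not Box Box q) requires q -> not Box Box q at every successor {a, c, d}.
    q -> not Box Box q fails at d, so Box (q -> not Box Box q) is false at c.
      At d: q is true, not Box Box q is false, so q -> not Box Box q is false.
Satisfying worlds: {a, b}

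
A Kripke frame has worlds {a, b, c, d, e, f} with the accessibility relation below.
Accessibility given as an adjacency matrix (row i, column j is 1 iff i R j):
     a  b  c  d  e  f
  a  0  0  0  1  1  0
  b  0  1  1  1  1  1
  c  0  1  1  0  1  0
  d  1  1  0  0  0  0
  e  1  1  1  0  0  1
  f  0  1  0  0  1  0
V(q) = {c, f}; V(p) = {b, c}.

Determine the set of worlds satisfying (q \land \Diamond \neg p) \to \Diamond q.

Let φ = (q \land \Diamond \neg p) \to \Diamond q. Evaluate φ at each world:
  a (successors {d, e}): φ is true.
  b (successors {b, c, d, e, f}): φ is true.
  c (successors {b, c, e}): φ is true.
  d (successors {a, b}): φ is true.
  e (successors {a, b, c, f}): φ is true.
  f (successors {b, e}): φ is false.
For instance, at f:
  At f: q \land \Diamond \neg p is true, \Diamond q is false, so (q \land \Diamond \neg p) \to \Diamond q is false.
    At f: q is true, \Diamond \neg p is true, so q \land \Diamond \neg p is true.
      At f: \Diamond \neg p requires \neg p at some successor in {b, e}.
        \neg p holds at e, so \Diamond \neg p is true at f.
    At f: \Diamond q requires q at some successor in {b, e}.
      At b: q is false.
      At e: q is false.
    So \Diamond q is false at f.
Satisfying worlds: {a, b, c, d, e}

a, b, c, d, e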